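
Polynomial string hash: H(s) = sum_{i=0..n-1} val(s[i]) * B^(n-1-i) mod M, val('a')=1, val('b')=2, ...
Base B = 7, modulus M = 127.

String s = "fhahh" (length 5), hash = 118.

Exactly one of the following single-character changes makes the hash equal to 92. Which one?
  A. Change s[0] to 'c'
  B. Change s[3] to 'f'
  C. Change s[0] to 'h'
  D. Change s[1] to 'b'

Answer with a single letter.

Answer: D

Derivation:
Option A: s[0]='f'->'c', delta=(3-6)*7^4 mod 127 = 36, hash=118+36 mod 127 = 27
Option B: s[3]='h'->'f', delta=(6-8)*7^1 mod 127 = 113, hash=118+113 mod 127 = 104
Option C: s[0]='f'->'h', delta=(8-6)*7^4 mod 127 = 103, hash=118+103 mod 127 = 94
Option D: s[1]='h'->'b', delta=(2-8)*7^3 mod 127 = 101, hash=118+101 mod 127 = 92 <-- target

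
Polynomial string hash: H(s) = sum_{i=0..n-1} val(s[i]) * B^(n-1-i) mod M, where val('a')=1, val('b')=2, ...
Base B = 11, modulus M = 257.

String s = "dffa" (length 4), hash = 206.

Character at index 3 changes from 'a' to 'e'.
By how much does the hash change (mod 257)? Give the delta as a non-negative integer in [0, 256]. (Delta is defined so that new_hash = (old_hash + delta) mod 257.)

Answer: 4

Derivation:
Delta formula: (val(new) - val(old)) * B^(n-1-k) mod M
  val('e') - val('a') = 5 - 1 = 4
  B^(n-1-k) = 11^0 mod 257 = 1
  Delta = 4 * 1 mod 257 = 4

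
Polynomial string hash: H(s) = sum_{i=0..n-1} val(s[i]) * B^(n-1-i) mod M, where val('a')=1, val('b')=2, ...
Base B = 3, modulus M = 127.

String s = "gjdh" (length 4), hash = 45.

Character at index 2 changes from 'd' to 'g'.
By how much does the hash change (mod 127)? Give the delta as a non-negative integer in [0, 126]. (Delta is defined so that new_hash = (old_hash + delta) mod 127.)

Answer: 9

Derivation:
Delta formula: (val(new) - val(old)) * B^(n-1-k) mod M
  val('g') - val('d') = 7 - 4 = 3
  B^(n-1-k) = 3^1 mod 127 = 3
  Delta = 3 * 3 mod 127 = 9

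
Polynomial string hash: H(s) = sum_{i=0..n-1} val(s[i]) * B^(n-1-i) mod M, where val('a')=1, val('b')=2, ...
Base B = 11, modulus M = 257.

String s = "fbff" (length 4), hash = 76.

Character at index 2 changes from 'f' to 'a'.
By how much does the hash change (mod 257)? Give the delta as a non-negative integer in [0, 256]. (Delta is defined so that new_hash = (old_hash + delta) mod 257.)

Delta formula: (val(new) - val(old)) * B^(n-1-k) mod M
  val('a') - val('f') = 1 - 6 = -5
  B^(n-1-k) = 11^1 mod 257 = 11
  Delta = -5 * 11 mod 257 = 202

Answer: 202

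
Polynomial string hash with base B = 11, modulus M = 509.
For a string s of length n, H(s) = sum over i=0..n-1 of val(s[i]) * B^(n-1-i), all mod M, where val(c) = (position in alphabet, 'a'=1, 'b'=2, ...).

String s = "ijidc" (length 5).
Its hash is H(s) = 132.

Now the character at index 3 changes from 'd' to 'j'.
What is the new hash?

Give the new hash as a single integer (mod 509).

val('d') = 4, val('j') = 10
Position k = 3, exponent = n-1-k = 1
B^1 mod M = 11^1 mod 509 = 11
Delta = (10 - 4) * 11 mod 509 = 66
New hash = (132 + 66) mod 509 = 198

Answer: 198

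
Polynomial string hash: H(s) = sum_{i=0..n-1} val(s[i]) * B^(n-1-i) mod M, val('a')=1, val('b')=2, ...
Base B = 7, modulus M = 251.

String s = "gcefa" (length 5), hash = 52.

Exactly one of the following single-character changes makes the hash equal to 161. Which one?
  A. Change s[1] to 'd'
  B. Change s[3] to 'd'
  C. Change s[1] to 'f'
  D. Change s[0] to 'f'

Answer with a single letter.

Answer: D

Derivation:
Option A: s[1]='c'->'d', delta=(4-3)*7^3 mod 251 = 92, hash=52+92 mod 251 = 144
Option B: s[3]='f'->'d', delta=(4-6)*7^1 mod 251 = 237, hash=52+237 mod 251 = 38
Option C: s[1]='c'->'f', delta=(6-3)*7^3 mod 251 = 25, hash=52+25 mod 251 = 77
Option D: s[0]='g'->'f', delta=(6-7)*7^4 mod 251 = 109, hash=52+109 mod 251 = 161 <-- target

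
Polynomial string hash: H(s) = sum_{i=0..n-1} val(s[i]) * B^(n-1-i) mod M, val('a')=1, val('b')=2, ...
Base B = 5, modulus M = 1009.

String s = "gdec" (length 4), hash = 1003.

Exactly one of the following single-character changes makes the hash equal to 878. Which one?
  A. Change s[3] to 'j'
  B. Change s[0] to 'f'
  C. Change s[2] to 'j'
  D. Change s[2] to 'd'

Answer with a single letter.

Answer: B

Derivation:
Option A: s[3]='c'->'j', delta=(10-3)*5^0 mod 1009 = 7, hash=1003+7 mod 1009 = 1
Option B: s[0]='g'->'f', delta=(6-7)*5^3 mod 1009 = 884, hash=1003+884 mod 1009 = 878 <-- target
Option C: s[2]='e'->'j', delta=(10-5)*5^1 mod 1009 = 25, hash=1003+25 mod 1009 = 19
Option D: s[2]='e'->'d', delta=(4-5)*5^1 mod 1009 = 1004, hash=1003+1004 mod 1009 = 998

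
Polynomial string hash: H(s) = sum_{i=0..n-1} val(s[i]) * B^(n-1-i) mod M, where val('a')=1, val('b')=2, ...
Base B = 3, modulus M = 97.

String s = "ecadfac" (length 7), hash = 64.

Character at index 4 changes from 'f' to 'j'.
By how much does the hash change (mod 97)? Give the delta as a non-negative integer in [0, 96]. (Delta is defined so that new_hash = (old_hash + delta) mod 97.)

Answer: 36

Derivation:
Delta formula: (val(new) - val(old)) * B^(n-1-k) mod M
  val('j') - val('f') = 10 - 6 = 4
  B^(n-1-k) = 3^2 mod 97 = 9
  Delta = 4 * 9 mod 97 = 36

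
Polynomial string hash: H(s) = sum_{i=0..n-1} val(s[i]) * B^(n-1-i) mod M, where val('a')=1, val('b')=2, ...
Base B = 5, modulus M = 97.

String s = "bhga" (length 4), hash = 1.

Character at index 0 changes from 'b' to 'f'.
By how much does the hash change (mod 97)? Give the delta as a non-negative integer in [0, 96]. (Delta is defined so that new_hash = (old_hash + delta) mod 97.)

Delta formula: (val(new) - val(old)) * B^(n-1-k) mod M
  val('f') - val('b') = 6 - 2 = 4
  B^(n-1-k) = 5^3 mod 97 = 28
  Delta = 4 * 28 mod 97 = 15

Answer: 15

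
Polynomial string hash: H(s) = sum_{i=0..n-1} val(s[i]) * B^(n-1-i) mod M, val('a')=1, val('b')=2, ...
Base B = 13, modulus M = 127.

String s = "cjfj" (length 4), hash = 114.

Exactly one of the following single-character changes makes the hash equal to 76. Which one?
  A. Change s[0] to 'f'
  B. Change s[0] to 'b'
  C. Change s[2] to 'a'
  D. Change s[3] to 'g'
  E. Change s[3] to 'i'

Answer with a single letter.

Answer: B

Derivation:
Option A: s[0]='c'->'f', delta=(6-3)*13^3 mod 127 = 114, hash=114+114 mod 127 = 101
Option B: s[0]='c'->'b', delta=(2-3)*13^3 mod 127 = 89, hash=114+89 mod 127 = 76 <-- target
Option C: s[2]='f'->'a', delta=(1-6)*13^1 mod 127 = 62, hash=114+62 mod 127 = 49
Option D: s[3]='j'->'g', delta=(7-10)*13^0 mod 127 = 124, hash=114+124 mod 127 = 111
Option E: s[3]='j'->'i', delta=(9-10)*13^0 mod 127 = 126, hash=114+126 mod 127 = 113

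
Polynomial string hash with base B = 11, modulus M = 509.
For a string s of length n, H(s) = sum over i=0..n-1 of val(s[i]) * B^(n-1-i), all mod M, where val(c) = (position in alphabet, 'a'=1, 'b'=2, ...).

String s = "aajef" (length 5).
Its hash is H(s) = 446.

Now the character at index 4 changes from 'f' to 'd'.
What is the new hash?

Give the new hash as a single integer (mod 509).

Answer: 444

Derivation:
val('f') = 6, val('d') = 4
Position k = 4, exponent = n-1-k = 0
B^0 mod M = 11^0 mod 509 = 1
Delta = (4 - 6) * 1 mod 509 = 507
New hash = (446 + 507) mod 509 = 444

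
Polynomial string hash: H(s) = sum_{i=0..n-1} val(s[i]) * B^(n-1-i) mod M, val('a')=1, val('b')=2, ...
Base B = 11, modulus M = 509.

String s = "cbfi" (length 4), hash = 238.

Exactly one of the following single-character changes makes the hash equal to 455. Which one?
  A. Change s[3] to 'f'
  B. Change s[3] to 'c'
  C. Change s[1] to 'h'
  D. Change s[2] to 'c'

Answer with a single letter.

Answer: C

Derivation:
Option A: s[3]='i'->'f', delta=(6-9)*11^0 mod 509 = 506, hash=238+506 mod 509 = 235
Option B: s[3]='i'->'c', delta=(3-9)*11^0 mod 509 = 503, hash=238+503 mod 509 = 232
Option C: s[1]='b'->'h', delta=(8-2)*11^2 mod 509 = 217, hash=238+217 mod 509 = 455 <-- target
Option D: s[2]='f'->'c', delta=(3-6)*11^1 mod 509 = 476, hash=238+476 mod 509 = 205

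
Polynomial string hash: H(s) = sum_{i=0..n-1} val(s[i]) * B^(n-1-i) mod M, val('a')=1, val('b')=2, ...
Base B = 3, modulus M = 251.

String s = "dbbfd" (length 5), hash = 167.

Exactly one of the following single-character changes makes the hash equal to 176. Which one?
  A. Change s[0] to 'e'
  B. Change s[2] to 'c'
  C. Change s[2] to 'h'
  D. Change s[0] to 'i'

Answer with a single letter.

Answer: B

Derivation:
Option A: s[0]='d'->'e', delta=(5-4)*3^4 mod 251 = 81, hash=167+81 mod 251 = 248
Option B: s[2]='b'->'c', delta=(3-2)*3^2 mod 251 = 9, hash=167+9 mod 251 = 176 <-- target
Option C: s[2]='b'->'h', delta=(8-2)*3^2 mod 251 = 54, hash=167+54 mod 251 = 221
Option D: s[0]='d'->'i', delta=(9-4)*3^4 mod 251 = 154, hash=167+154 mod 251 = 70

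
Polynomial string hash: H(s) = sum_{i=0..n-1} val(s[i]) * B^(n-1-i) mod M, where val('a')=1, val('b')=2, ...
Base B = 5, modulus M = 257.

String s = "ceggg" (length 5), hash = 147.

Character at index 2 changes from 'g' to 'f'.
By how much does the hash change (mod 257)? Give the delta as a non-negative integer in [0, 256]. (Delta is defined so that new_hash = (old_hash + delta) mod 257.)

Answer: 232

Derivation:
Delta formula: (val(new) - val(old)) * B^(n-1-k) mod M
  val('f') - val('g') = 6 - 7 = -1
  B^(n-1-k) = 5^2 mod 257 = 25
  Delta = -1 * 25 mod 257 = 232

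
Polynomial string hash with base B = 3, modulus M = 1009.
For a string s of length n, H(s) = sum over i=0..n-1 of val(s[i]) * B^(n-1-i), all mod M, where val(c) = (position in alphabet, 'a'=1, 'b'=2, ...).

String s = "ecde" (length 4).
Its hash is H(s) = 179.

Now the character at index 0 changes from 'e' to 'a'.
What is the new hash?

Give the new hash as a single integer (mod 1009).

Answer: 71

Derivation:
val('e') = 5, val('a') = 1
Position k = 0, exponent = n-1-k = 3
B^3 mod M = 3^3 mod 1009 = 27
Delta = (1 - 5) * 27 mod 1009 = 901
New hash = (179 + 901) mod 1009 = 71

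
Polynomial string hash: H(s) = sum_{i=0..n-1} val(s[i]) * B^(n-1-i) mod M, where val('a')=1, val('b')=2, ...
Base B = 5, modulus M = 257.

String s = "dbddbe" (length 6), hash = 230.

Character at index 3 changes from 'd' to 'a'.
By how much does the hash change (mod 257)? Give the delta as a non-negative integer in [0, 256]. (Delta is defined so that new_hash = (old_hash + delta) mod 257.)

Delta formula: (val(new) - val(old)) * B^(n-1-k) mod M
  val('a') - val('d') = 1 - 4 = -3
  B^(n-1-k) = 5^2 mod 257 = 25
  Delta = -3 * 25 mod 257 = 182

Answer: 182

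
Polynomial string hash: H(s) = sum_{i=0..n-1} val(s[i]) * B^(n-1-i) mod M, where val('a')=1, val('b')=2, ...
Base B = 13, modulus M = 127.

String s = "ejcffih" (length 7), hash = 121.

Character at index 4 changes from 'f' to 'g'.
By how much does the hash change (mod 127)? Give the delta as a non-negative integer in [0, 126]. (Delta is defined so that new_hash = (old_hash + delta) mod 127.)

Delta formula: (val(new) - val(old)) * B^(n-1-k) mod M
  val('g') - val('f') = 7 - 6 = 1
  B^(n-1-k) = 13^2 mod 127 = 42
  Delta = 1 * 42 mod 127 = 42

Answer: 42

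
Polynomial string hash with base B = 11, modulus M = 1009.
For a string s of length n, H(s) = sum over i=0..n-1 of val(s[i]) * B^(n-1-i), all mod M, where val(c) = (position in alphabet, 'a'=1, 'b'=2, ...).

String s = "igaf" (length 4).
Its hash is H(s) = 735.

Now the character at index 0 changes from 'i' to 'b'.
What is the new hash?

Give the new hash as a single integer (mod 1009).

val('i') = 9, val('b') = 2
Position k = 0, exponent = n-1-k = 3
B^3 mod M = 11^3 mod 1009 = 322
Delta = (2 - 9) * 322 mod 1009 = 773
New hash = (735 + 773) mod 1009 = 499

Answer: 499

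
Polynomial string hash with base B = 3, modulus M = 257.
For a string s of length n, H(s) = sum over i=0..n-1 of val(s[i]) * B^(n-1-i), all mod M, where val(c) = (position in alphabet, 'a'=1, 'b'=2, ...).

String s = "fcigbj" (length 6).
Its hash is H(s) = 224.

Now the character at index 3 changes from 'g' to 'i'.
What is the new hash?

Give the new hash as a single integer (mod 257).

val('g') = 7, val('i') = 9
Position k = 3, exponent = n-1-k = 2
B^2 mod M = 3^2 mod 257 = 9
Delta = (9 - 7) * 9 mod 257 = 18
New hash = (224 + 18) mod 257 = 242

Answer: 242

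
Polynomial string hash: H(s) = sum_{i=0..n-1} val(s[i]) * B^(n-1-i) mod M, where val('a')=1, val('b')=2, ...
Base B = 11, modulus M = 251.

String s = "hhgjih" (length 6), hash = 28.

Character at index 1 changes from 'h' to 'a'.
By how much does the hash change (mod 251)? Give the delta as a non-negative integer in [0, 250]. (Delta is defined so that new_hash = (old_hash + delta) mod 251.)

Delta formula: (val(new) - val(old)) * B^(n-1-k) mod M
  val('a') - val('h') = 1 - 8 = -7
  B^(n-1-k) = 11^4 mod 251 = 83
  Delta = -7 * 83 mod 251 = 172

Answer: 172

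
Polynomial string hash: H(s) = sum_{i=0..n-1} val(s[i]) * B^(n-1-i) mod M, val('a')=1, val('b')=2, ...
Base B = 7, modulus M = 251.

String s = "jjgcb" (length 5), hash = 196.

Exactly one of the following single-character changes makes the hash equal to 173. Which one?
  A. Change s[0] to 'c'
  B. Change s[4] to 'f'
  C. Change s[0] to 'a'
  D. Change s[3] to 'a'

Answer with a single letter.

Answer: C

Derivation:
Option A: s[0]='j'->'c', delta=(3-10)*7^4 mod 251 = 10, hash=196+10 mod 251 = 206
Option B: s[4]='b'->'f', delta=(6-2)*7^0 mod 251 = 4, hash=196+4 mod 251 = 200
Option C: s[0]='j'->'a', delta=(1-10)*7^4 mod 251 = 228, hash=196+228 mod 251 = 173 <-- target
Option D: s[3]='c'->'a', delta=(1-3)*7^1 mod 251 = 237, hash=196+237 mod 251 = 182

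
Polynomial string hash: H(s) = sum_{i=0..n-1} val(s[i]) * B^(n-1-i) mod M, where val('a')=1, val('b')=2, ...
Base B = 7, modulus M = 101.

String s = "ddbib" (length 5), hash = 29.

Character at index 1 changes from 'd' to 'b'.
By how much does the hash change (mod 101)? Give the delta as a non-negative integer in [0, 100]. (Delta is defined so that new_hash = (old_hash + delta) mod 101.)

Answer: 21

Derivation:
Delta formula: (val(new) - val(old)) * B^(n-1-k) mod M
  val('b') - val('d') = 2 - 4 = -2
  B^(n-1-k) = 7^3 mod 101 = 40
  Delta = -2 * 40 mod 101 = 21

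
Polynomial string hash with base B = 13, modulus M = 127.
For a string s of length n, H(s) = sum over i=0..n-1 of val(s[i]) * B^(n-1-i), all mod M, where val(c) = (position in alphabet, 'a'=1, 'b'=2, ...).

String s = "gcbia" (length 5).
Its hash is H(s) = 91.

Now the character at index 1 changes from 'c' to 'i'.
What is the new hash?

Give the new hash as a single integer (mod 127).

val('c') = 3, val('i') = 9
Position k = 1, exponent = n-1-k = 3
B^3 mod M = 13^3 mod 127 = 38
Delta = (9 - 3) * 38 mod 127 = 101
New hash = (91 + 101) mod 127 = 65

Answer: 65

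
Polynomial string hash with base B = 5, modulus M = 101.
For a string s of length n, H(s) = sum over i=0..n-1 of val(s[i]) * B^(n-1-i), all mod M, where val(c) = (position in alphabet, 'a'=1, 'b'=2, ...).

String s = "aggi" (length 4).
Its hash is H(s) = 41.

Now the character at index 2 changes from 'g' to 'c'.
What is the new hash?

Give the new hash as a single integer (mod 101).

Answer: 21

Derivation:
val('g') = 7, val('c') = 3
Position k = 2, exponent = n-1-k = 1
B^1 mod M = 5^1 mod 101 = 5
Delta = (3 - 7) * 5 mod 101 = 81
New hash = (41 + 81) mod 101 = 21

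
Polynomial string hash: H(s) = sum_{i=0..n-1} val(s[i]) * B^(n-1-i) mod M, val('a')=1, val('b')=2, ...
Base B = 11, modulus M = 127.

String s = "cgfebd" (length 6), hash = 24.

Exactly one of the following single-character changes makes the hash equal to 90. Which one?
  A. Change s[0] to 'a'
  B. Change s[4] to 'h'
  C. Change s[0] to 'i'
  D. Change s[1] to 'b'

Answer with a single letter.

Option A: s[0]='c'->'a', delta=(1-3)*11^5 mod 127 = 97, hash=24+97 mod 127 = 121
Option B: s[4]='b'->'h', delta=(8-2)*11^1 mod 127 = 66, hash=24+66 mod 127 = 90 <-- target
Option C: s[0]='c'->'i', delta=(9-3)*11^5 mod 127 = 90, hash=24+90 mod 127 = 114
Option D: s[1]='g'->'b', delta=(2-7)*11^4 mod 127 = 74, hash=24+74 mod 127 = 98

Answer: B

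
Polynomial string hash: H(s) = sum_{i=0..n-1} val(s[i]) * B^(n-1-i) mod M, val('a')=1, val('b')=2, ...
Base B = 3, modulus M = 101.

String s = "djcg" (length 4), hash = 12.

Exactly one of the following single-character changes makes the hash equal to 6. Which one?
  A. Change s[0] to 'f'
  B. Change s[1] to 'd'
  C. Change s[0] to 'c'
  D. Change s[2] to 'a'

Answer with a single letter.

Answer: D

Derivation:
Option A: s[0]='d'->'f', delta=(6-4)*3^3 mod 101 = 54, hash=12+54 mod 101 = 66
Option B: s[1]='j'->'d', delta=(4-10)*3^2 mod 101 = 47, hash=12+47 mod 101 = 59
Option C: s[0]='d'->'c', delta=(3-4)*3^3 mod 101 = 74, hash=12+74 mod 101 = 86
Option D: s[2]='c'->'a', delta=(1-3)*3^1 mod 101 = 95, hash=12+95 mod 101 = 6 <-- target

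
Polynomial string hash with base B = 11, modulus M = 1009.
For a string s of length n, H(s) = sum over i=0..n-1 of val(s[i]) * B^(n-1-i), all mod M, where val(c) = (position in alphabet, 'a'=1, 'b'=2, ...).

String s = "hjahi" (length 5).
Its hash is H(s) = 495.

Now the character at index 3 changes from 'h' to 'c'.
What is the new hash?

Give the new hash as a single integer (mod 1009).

Answer: 440

Derivation:
val('h') = 8, val('c') = 3
Position k = 3, exponent = n-1-k = 1
B^1 mod M = 11^1 mod 1009 = 11
Delta = (3 - 8) * 11 mod 1009 = 954
New hash = (495 + 954) mod 1009 = 440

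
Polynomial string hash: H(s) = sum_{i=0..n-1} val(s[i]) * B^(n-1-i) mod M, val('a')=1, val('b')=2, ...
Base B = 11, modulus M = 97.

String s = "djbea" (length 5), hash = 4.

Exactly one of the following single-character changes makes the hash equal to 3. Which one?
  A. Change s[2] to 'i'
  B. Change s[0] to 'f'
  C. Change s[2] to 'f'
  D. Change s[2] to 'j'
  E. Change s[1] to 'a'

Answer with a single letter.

Option A: s[2]='b'->'i', delta=(9-2)*11^2 mod 97 = 71, hash=4+71 mod 97 = 75
Option B: s[0]='d'->'f', delta=(6-4)*11^4 mod 97 = 85, hash=4+85 mod 97 = 89
Option C: s[2]='b'->'f', delta=(6-2)*11^2 mod 97 = 96, hash=4+96 mod 97 = 3 <-- target
Option D: s[2]='b'->'j', delta=(10-2)*11^2 mod 97 = 95, hash=4+95 mod 97 = 2
Option E: s[1]='j'->'a', delta=(1-10)*11^3 mod 97 = 49, hash=4+49 mod 97 = 53

Answer: C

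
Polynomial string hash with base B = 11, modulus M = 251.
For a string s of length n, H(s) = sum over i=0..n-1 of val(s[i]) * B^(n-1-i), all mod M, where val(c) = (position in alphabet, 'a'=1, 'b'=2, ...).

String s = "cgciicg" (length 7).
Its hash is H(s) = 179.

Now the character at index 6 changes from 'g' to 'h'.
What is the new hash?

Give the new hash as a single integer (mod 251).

Answer: 180

Derivation:
val('g') = 7, val('h') = 8
Position k = 6, exponent = n-1-k = 0
B^0 mod M = 11^0 mod 251 = 1
Delta = (8 - 7) * 1 mod 251 = 1
New hash = (179 + 1) mod 251 = 180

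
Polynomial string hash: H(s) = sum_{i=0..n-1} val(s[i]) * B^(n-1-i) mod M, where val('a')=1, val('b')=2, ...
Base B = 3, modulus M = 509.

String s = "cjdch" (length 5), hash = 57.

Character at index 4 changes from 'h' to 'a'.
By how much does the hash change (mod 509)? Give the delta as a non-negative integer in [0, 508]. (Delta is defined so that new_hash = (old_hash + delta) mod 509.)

Answer: 502

Derivation:
Delta formula: (val(new) - val(old)) * B^(n-1-k) mod M
  val('a') - val('h') = 1 - 8 = -7
  B^(n-1-k) = 3^0 mod 509 = 1
  Delta = -7 * 1 mod 509 = 502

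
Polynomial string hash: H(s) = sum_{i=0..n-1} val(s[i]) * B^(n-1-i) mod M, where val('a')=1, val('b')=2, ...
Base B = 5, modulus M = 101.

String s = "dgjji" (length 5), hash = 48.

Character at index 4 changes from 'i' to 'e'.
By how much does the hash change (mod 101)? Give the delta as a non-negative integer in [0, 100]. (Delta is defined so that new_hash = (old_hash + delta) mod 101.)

Delta formula: (val(new) - val(old)) * B^(n-1-k) mod M
  val('e') - val('i') = 5 - 9 = -4
  B^(n-1-k) = 5^0 mod 101 = 1
  Delta = -4 * 1 mod 101 = 97

Answer: 97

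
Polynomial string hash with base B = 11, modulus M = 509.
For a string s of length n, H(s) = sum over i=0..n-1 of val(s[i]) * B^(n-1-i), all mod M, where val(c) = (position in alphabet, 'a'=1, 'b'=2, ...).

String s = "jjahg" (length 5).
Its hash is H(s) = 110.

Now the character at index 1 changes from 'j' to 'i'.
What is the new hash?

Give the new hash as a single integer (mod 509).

val('j') = 10, val('i') = 9
Position k = 1, exponent = n-1-k = 3
B^3 mod M = 11^3 mod 509 = 313
Delta = (9 - 10) * 313 mod 509 = 196
New hash = (110 + 196) mod 509 = 306

Answer: 306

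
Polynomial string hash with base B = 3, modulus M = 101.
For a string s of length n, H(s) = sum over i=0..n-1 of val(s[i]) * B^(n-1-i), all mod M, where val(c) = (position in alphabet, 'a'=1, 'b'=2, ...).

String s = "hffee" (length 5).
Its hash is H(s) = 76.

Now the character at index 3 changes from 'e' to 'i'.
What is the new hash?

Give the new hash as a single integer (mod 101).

val('e') = 5, val('i') = 9
Position k = 3, exponent = n-1-k = 1
B^1 mod M = 3^1 mod 101 = 3
Delta = (9 - 5) * 3 mod 101 = 12
New hash = (76 + 12) mod 101 = 88

Answer: 88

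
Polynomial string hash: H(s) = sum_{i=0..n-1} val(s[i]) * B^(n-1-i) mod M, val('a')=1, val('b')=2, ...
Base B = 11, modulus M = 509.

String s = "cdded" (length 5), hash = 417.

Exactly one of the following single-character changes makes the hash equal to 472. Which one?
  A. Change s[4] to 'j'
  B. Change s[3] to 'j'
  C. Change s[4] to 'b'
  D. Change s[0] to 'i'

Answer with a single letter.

Answer: B

Derivation:
Option A: s[4]='d'->'j', delta=(10-4)*11^0 mod 509 = 6, hash=417+6 mod 509 = 423
Option B: s[3]='e'->'j', delta=(10-5)*11^1 mod 509 = 55, hash=417+55 mod 509 = 472 <-- target
Option C: s[4]='d'->'b', delta=(2-4)*11^0 mod 509 = 507, hash=417+507 mod 509 = 415
Option D: s[0]='c'->'i', delta=(9-3)*11^4 mod 509 = 298, hash=417+298 mod 509 = 206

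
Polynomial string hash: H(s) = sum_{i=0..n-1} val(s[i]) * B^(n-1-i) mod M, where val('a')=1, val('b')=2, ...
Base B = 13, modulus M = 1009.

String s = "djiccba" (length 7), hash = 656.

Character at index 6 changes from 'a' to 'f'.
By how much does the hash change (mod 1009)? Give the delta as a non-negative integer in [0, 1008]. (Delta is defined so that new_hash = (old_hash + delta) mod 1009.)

Delta formula: (val(new) - val(old)) * B^(n-1-k) mod M
  val('f') - val('a') = 6 - 1 = 5
  B^(n-1-k) = 13^0 mod 1009 = 1
  Delta = 5 * 1 mod 1009 = 5

Answer: 5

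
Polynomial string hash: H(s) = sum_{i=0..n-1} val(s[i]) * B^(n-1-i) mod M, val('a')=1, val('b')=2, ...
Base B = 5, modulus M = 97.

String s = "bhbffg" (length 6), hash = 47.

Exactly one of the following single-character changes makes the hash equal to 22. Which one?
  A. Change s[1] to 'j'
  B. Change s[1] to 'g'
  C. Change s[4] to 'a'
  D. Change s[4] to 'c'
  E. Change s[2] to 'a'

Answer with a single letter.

Answer: C

Derivation:
Option A: s[1]='h'->'j', delta=(10-8)*5^4 mod 97 = 86, hash=47+86 mod 97 = 36
Option B: s[1]='h'->'g', delta=(7-8)*5^4 mod 97 = 54, hash=47+54 mod 97 = 4
Option C: s[4]='f'->'a', delta=(1-6)*5^1 mod 97 = 72, hash=47+72 mod 97 = 22 <-- target
Option D: s[4]='f'->'c', delta=(3-6)*5^1 mod 97 = 82, hash=47+82 mod 97 = 32
Option E: s[2]='b'->'a', delta=(1-2)*5^3 mod 97 = 69, hash=47+69 mod 97 = 19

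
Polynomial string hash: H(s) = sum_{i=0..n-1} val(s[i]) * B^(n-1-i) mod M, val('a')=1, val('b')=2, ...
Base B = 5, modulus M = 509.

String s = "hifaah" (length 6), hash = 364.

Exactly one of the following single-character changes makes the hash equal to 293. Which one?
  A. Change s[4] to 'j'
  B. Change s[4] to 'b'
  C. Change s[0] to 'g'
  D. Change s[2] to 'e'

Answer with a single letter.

Option A: s[4]='a'->'j', delta=(10-1)*5^1 mod 509 = 45, hash=364+45 mod 509 = 409
Option B: s[4]='a'->'b', delta=(2-1)*5^1 mod 509 = 5, hash=364+5 mod 509 = 369
Option C: s[0]='h'->'g', delta=(7-8)*5^5 mod 509 = 438, hash=364+438 mod 509 = 293 <-- target
Option D: s[2]='f'->'e', delta=(5-6)*5^3 mod 509 = 384, hash=364+384 mod 509 = 239

Answer: C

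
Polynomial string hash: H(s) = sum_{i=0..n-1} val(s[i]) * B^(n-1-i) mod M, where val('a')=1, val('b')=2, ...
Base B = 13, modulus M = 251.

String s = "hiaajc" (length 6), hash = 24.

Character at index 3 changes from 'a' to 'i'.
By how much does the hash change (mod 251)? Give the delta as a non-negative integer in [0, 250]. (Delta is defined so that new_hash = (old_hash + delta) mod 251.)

Delta formula: (val(new) - val(old)) * B^(n-1-k) mod M
  val('i') - val('a') = 9 - 1 = 8
  B^(n-1-k) = 13^2 mod 251 = 169
  Delta = 8 * 169 mod 251 = 97

Answer: 97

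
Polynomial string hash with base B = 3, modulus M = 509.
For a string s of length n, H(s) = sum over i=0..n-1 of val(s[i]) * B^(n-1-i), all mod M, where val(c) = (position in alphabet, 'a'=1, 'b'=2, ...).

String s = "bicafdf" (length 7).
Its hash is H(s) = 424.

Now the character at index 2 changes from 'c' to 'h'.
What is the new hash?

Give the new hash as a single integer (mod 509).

val('c') = 3, val('h') = 8
Position k = 2, exponent = n-1-k = 4
B^4 mod M = 3^4 mod 509 = 81
Delta = (8 - 3) * 81 mod 509 = 405
New hash = (424 + 405) mod 509 = 320

Answer: 320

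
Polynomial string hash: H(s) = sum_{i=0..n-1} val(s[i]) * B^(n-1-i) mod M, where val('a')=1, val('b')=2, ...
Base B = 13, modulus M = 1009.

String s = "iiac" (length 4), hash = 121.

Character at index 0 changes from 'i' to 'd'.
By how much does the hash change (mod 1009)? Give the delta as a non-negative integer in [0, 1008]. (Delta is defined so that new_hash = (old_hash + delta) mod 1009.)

Answer: 114

Derivation:
Delta formula: (val(new) - val(old)) * B^(n-1-k) mod M
  val('d') - val('i') = 4 - 9 = -5
  B^(n-1-k) = 13^3 mod 1009 = 179
  Delta = -5 * 179 mod 1009 = 114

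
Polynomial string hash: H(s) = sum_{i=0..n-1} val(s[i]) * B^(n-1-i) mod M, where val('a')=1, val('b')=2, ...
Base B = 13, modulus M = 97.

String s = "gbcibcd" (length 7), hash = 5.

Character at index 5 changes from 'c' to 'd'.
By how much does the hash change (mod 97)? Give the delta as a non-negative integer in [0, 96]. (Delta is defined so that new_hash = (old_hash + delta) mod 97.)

Answer: 13

Derivation:
Delta formula: (val(new) - val(old)) * B^(n-1-k) mod M
  val('d') - val('c') = 4 - 3 = 1
  B^(n-1-k) = 13^1 mod 97 = 13
  Delta = 1 * 13 mod 97 = 13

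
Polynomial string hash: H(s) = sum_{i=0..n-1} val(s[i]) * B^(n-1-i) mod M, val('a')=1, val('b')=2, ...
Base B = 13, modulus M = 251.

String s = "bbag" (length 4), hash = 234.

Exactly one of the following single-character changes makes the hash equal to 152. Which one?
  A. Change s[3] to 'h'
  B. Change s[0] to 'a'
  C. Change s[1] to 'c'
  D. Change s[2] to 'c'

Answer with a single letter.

Answer: C

Derivation:
Option A: s[3]='g'->'h', delta=(8-7)*13^0 mod 251 = 1, hash=234+1 mod 251 = 235
Option B: s[0]='b'->'a', delta=(1-2)*13^3 mod 251 = 62, hash=234+62 mod 251 = 45
Option C: s[1]='b'->'c', delta=(3-2)*13^2 mod 251 = 169, hash=234+169 mod 251 = 152 <-- target
Option D: s[2]='a'->'c', delta=(3-1)*13^1 mod 251 = 26, hash=234+26 mod 251 = 9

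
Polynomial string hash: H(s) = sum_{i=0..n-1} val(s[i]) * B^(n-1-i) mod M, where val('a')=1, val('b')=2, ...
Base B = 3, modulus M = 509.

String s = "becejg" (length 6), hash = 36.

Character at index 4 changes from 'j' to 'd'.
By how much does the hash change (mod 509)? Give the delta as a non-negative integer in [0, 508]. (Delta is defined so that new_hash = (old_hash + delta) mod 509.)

Answer: 491

Derivation:
Delta formula: (val(new) - val(old)) * B^(n-1-k) mod M
  val('d') - val('j') = 4 - 10 = -6
  B^(n-1-k) = 3^1 mod 509 = 3
  Delta = -6 * 3 mod 509 = 491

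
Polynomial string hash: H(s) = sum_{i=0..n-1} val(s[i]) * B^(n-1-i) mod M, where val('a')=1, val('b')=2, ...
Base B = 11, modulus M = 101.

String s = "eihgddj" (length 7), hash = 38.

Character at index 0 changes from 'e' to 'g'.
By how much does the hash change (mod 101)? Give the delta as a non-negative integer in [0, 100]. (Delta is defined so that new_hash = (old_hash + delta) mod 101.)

Delta formula: (val(new) - val(old)) * B^(n-1-k) mod M
  val('g') - val('e') = 7 - 5 = 2
  B^(n-1-k) = 11^6 mod 101 = 21
  Delta = 2 * 21 mod 101 = 42

Answer: 42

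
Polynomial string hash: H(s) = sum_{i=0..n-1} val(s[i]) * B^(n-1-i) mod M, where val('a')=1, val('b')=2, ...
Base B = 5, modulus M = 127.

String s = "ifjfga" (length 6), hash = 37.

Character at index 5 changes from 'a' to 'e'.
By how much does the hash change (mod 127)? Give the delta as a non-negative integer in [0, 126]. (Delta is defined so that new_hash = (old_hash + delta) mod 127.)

Answer: 4

Derivation:
Delta formula: (val(new) - val(old)) * B^(n-1-k) mod M
  val('e') - val('a') = 5 - 1 = 4
  B^(n-1-k) = 5^0 mod 127 = 1
  Delta = 4 * 1 mod 127 = 4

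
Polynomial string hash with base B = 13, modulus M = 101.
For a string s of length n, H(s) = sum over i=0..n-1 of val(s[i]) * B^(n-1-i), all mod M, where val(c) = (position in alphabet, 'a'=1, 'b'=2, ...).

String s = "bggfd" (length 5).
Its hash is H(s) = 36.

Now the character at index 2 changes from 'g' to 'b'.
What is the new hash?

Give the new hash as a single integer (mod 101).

val('g') = 7, val('b') = 2
Position k = 2, exponent = n-1-k = 2
B^2 mod M = 13^2 mod 101 = 68
Delta = (2 - 7) * 68 mod 101 = 64
New hash = (36 + 64) mod 101 = 100

Answer: 100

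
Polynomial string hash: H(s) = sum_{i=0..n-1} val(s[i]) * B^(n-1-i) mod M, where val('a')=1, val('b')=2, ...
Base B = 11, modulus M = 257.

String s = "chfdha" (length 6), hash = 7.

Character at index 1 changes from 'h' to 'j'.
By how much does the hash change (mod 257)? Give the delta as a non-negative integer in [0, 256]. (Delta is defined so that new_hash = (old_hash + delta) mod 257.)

Answer: 241

Derivation:
Delta formula: (val(new) - val(old)) * B^(n-1-k) mod M
  val('j') - val('h') = 10 - 8 = 2
  B^(n-1-k) = 11^4 mod 257 = 249
  Delta = 2 * 249 mod 257 = 241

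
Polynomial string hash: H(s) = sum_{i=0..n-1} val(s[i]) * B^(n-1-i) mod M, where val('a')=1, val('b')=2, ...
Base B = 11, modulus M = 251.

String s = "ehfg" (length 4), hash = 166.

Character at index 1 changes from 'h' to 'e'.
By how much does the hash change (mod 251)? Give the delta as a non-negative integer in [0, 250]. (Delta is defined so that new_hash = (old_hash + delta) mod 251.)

Delta formula: (val(new) - val(old)) * B^(n-1-k) mod M
  val('e') - val('h') = 5 - 8 = -3
  B^(n-1-k) = 11^2 mod 251 = 121
  Delta = -3 * 121 mod 251 = 139

Answer: 139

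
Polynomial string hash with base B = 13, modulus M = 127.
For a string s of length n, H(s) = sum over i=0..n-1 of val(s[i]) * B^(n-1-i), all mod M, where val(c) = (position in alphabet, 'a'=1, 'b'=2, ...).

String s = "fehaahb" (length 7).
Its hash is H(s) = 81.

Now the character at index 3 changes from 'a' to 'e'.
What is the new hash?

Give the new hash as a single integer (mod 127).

val('a') = 1, val('e') = 5
Position k = 3, exponent = n-1-k = 3
B^3 mod M = 13^3 mod 127 = 38
Delta = (5 - 1) * 38 mod 127 = 25
New hash = (81 + 25) mod 127 = 106

Answer: 106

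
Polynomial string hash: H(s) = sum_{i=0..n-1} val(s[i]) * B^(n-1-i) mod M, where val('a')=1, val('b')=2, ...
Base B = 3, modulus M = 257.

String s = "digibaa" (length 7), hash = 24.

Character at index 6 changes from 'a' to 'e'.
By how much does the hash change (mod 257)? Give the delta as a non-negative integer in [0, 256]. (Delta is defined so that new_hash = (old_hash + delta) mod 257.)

Delta formula: (val(new) - val(old)) * B^(n-1-k) mod M
  val('e') - val('a') = 5 - 1 = 4
  B^(n-1-k) = 3^0 mod 257 = 1
  Delta = 4 * 1 mod 257 = 4

Answer: 4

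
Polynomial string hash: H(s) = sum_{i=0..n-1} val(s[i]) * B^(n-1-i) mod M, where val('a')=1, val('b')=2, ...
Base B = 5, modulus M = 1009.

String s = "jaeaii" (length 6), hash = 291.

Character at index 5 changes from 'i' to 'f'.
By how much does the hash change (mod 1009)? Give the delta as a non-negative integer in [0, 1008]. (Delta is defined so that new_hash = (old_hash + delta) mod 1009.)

Answer: 1006

Derivation:
Delta formula: (val(new) - val(old)) * B^(n-1-k) mod M
  val('f') - val('i') = 6 - 9 = -3
  B^(n-1-k) = 5^0 mod 1009 = 1
  Delta = -3 * 1 mod 1009 = 1006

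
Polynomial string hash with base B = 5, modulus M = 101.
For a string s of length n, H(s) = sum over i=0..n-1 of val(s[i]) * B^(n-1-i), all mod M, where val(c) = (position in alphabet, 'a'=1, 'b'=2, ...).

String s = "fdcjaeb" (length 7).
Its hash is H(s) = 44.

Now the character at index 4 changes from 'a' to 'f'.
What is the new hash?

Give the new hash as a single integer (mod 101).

val('a') = 1, val('f') = 6
Position k = 4, exponent = n-1-k = 2
B^2 mod M = 5^2 mod 101 = 25
Delta = (6 - 1) * 25 mod 101 = 24
New hash = (44 + 24) mod 101 = 68

Answer: 68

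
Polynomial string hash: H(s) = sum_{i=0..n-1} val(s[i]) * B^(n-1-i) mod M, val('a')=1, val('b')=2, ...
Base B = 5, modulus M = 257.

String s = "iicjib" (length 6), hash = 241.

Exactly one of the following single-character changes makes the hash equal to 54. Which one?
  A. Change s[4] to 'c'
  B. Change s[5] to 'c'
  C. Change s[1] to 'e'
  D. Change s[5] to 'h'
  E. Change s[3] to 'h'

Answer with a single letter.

Option A: s[4]='i'->'c', delta=(3-9)*5^1 mod 257 = 227, hash=241+227 mod 257 = 211
Option B: s[5]='b'->'c', delta=(3-2)*5^0 mod 257 = 1, hash=241+1 mod 257 = 242
Option C: s[1]='i'->'e', delta=(5-9)*5^4 mod 257 = 70, hash=241+70 mod 257 = 54 <-- target
Option D: s[5]='b'->'h', delta=(8-2)*5^0 mod 257 = 6, hash=241+6 mod 257 = 247
Option E: s[3]='j'->'h', delta=(8-10)*5^2 mod 257 = 207, hash=241+207 mod 257 = 191

Answer: C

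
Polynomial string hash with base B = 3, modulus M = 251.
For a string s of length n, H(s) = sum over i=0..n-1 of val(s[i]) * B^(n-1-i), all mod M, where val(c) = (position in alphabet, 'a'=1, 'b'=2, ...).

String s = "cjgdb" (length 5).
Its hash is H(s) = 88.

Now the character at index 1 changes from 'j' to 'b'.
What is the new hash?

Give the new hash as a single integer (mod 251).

Answer: 123

Derivation:
val('j') = 10, val('b') = 2
Position k = 1, exponent = n-1-k = 3
B^3 mod M = 3^3 mod 251 = 27
Delta = (2 - 10) * 27 mod 251 = 35
New hash = (88 + 35) mod 251 = 123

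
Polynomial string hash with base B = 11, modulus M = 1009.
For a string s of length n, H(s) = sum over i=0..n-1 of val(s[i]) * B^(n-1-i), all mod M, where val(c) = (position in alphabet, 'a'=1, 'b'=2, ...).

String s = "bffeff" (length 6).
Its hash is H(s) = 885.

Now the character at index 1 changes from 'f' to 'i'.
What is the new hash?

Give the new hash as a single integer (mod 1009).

val('f') = 6, val('i') = 9
Position k = 1, exponent = n-1-k = 4
B^4 mod M = 11^4 mod 1009 = 515
Delta = (9 - 6) * 515 mod 1009 = 536
New hash = (885 + 536) mod 1009 = 412

Answer: 412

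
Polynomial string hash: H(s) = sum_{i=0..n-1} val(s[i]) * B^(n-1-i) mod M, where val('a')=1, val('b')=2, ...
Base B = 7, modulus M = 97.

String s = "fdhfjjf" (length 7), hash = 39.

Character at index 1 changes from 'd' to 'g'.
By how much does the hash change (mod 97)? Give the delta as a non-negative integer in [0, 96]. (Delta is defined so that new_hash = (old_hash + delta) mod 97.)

Delta formula: (val(new) - val(old)) * B^(n-1-k) mod M
  val('g') - val('d') = 7 - 4 = 3
  B^(n-1-k) = 7^5 mod 97 = 26
  Delta = 3 * 26 mod 97 = 78

Answer: 78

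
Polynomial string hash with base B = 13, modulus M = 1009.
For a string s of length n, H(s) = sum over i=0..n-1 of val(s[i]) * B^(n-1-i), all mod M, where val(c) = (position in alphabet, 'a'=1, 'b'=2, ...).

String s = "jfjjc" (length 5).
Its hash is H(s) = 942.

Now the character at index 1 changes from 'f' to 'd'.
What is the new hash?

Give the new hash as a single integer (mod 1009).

val('f') = 6, val('d') = 4
Position k = 1, exponent = n-1-k = 3
B^3 mod M = 13^3 mod 1009 = 179
Delta = (4 - 6) * 179 mod 1009 = 651
New hash = (942 + 651) mod 1009 = 584

Answer: 584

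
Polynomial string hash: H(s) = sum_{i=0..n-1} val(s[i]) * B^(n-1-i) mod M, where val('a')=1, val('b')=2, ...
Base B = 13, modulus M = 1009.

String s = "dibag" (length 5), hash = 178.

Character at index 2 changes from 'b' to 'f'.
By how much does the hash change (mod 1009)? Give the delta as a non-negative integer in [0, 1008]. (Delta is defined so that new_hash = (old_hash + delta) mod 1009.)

Delta formula: (val(new) - val(old)) * B^(n-1-k) mod M
  val('f') - val('b') = 6 - 2 = 4
  B^(n-1-k) = 13^2 mod 1009 = 169
  Delta = 4 * 169 mod 1009 = 676

Answer: 676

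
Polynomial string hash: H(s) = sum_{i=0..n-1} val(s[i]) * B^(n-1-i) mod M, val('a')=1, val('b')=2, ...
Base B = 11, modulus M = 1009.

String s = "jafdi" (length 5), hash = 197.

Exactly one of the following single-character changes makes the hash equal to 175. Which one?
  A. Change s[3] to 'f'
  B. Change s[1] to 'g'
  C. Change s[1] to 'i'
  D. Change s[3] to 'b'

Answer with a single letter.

Answer: D

Derivation:
Option A: s[3]='d'->'f', delta=(6-4)*11^1 mod 1009 = 22, hash=197+22 mod 1009 = 219
Option B: s[1]='a'->'g', delta=(7-1)*11^3 mod 1009 = 923, hash=197+923 mod 1009 = 111
Option C: s[1]='a'->'i', delta=(9-1)*11^3 mod 1009 = 558, hash=197+558 mod 1009 = 755
Option D: s[3]='d'->'b', delta=(2-4)*11^1 mod 1009 = 987, hash=197+987 mod 1009 = 175 <-- target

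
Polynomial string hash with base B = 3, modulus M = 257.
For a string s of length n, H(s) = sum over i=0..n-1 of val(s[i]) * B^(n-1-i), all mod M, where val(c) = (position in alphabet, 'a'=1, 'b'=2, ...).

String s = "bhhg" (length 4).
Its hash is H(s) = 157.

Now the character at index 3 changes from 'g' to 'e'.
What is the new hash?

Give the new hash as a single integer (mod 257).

Answer: 155

Derivation:
val('g') = 7, val('e') = 5
Position k = 3, exponent = n-1-k = 0
B^0 mod M = 3^0 mod 257 = 1
Delta = (5 - 7) * 1 mod 257 = 255
New hash = (157 + 255) mod 257 = 155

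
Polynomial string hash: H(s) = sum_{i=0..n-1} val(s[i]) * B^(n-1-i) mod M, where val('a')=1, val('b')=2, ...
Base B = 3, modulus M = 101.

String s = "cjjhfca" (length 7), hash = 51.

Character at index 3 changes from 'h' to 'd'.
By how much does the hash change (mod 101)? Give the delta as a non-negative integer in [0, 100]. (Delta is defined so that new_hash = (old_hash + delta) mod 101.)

Delta formula: (val(new) - val(old)) * B^(n-1-k) mod M
  val('d') - val('h') = 4 - 8 = -4
  B^(n-1-k) = 3^3 mod 101 = 27
  Delta = -4 * 27 mod 101 = 94

Answer: 94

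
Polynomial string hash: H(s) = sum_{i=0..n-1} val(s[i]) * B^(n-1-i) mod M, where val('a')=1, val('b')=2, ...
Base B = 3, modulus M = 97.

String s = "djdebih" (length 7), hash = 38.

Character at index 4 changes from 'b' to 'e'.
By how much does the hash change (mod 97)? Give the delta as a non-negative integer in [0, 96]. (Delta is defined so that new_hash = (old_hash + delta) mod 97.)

Delta formula: (val(new) - val(old)) * B^(n-1-k) mod M
  val('e') - val('b') = 5 - 2 = 3
  B^(n-1-k) = 3^2 mod 97 = 9
  Delta = 3 * 9 mod 97 = 27

Answer: 27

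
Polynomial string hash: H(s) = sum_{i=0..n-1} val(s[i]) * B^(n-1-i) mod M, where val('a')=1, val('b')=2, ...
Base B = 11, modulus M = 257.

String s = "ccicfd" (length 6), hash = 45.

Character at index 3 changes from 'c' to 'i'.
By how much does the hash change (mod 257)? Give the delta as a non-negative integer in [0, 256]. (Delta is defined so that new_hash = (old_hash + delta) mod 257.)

Delta formula: (val(new) - val(old)) * B^(n-1-k) mod M
  val('i') - val('c') = 9 - 3 = 6
  B^(n-1-k) = 11^2 mod 257 = 121
  Delta = 6 * 121 mod 257 = 212

Answer: 212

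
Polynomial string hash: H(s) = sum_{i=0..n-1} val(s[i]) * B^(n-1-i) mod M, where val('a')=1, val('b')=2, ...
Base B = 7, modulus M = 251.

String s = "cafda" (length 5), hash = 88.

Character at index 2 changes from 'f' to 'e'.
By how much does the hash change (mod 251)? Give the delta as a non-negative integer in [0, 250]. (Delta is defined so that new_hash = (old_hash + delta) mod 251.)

Delta formula: (val(new) - val(old)) * B^(n-1-k) mod M
  val('e') - val('f') = 5 - 6 = -1
  B^(n-1-k) = 7^2 mod 251 = 49
  Delta = -1 * 49 mod 251 = 202

Answer: 202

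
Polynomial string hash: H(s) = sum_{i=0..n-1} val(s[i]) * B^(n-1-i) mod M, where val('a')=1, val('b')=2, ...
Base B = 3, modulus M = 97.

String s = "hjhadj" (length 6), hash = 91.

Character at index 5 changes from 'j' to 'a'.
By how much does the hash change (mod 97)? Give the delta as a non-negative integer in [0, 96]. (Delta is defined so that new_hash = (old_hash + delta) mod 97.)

Answer: 88

Derivation:
Delta formula: (val(new) - val(old)) * B^(n-1-k) mod M
  val('a') - val('j') = 1 - 10 = -9
  B^(n-1-k) = 3^0 mod 97 = 1
  Delta = -9 * 1 mod 97 = 88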